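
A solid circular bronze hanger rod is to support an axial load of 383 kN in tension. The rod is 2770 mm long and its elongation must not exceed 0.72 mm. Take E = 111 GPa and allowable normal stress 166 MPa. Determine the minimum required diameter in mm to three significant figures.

Required area A ≥ P/σ_allow = 383000/166 = 2307 mm².
For a solid circular section, d ≥ √(4A/π) = 54.2 mm.
Elongation limit: A ≥ PL/(Eδ_allow) = 383000·2770/(111000·0.72) = 13270 mm² ⇒ d ≥ 130 mm.
The elongation limit governs.

130 mm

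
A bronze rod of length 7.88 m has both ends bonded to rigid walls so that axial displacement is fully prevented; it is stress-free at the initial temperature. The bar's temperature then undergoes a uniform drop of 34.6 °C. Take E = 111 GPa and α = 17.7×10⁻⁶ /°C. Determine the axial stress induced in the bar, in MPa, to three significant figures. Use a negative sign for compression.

68.0 MPa

Free thermal expansion αLΔT = 17.7e-6 · 7880 · -34.6 = -4.826 mm.
The walls impose strain ε = −(-4.826)/7880 = 6.1242e-04; σ = Eε = 111000 · 6.1242e-04 = 67.98 MPa.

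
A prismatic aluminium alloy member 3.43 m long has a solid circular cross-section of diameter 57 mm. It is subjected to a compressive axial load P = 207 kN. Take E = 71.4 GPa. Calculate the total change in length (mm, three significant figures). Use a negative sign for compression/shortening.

-3.90 mm

A = 2552 mm².
δ_mech = NL/(AE) = -207000·3430/(2552·71400) = -3.897 mm.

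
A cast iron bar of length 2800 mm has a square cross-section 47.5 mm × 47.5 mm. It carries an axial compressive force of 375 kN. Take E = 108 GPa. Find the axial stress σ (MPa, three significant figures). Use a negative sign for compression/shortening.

-166 MPa

A = 2256 mm².
σ = N/A = -375000/2256 = -166.2 MPa.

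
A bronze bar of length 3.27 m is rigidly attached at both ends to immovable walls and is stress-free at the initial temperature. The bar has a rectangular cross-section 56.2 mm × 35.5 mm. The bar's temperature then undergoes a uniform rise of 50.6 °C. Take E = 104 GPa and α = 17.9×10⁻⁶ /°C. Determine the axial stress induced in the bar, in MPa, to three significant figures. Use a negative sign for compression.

-94.2 MPa

Free thermal expansion αLΔT = 17.9e-6 · 3270 · 50.6 = 2.962 mm.
The walls impose strain ε = −(2.962)/3270 = -9.0574e-04; σ = Eε = 104000 · -9.0574e-04 = -94.2 MPa.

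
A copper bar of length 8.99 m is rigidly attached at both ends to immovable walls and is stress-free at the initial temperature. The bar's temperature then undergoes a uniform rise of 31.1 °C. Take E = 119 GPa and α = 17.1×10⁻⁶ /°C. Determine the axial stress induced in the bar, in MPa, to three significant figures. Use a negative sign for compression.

-63.3 MPa

Free thermal expansion αLΔT = 17.1e-6 · 8990 · 31.1 = 4.781 mm.
The walls impose strain ε = −(4.781)/8990 = -5.3181e-04; σ = Eε = 119000 · -5.3181e-04 = -63.29 MPa.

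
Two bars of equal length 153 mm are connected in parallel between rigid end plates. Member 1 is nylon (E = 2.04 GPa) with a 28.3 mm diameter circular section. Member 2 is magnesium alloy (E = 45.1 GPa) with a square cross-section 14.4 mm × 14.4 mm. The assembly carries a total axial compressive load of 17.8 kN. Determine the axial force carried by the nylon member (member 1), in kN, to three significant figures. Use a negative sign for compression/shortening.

A_1 = 629 mm².
A_2 = 207.4 mm².
Equal strain + equilibrium ⇒ each member carries load in proportion to AE: A₁E₁ = 1283000 N, A₂E₂ = 9352000 N, ΣAE = 10640000 N.
F₁ = P·A₁E₁/ΣAE = -17800·1283000/10640000 = -2148 N.

-2.15 kN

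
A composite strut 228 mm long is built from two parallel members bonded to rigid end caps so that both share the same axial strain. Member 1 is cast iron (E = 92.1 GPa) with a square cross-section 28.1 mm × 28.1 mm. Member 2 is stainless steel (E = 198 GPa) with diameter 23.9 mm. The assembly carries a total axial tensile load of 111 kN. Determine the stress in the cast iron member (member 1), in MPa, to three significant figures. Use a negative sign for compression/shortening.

A_1 = 789.6 mm².
A_2 = 448.6 mm².
Equal strain + equilibrium ⇒ each member carries load in proportion to AE: A₁E₁ = 72720000 N, A₂E₂ = 88830000 N, ΣAE = 161600000 N.
σ₁ = P·E₁/ΣAE = 111000·92100/161600000 = 63.28 MPa.

63.3 MPa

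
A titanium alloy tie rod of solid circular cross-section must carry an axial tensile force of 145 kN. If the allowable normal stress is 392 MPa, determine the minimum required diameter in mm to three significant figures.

Required area A ≥ P/σ_allow = 145000/392 = 369.9 mm².
For a solid circular section, d ≥ √(4A/π) = 21.7 mm.

21.7 mm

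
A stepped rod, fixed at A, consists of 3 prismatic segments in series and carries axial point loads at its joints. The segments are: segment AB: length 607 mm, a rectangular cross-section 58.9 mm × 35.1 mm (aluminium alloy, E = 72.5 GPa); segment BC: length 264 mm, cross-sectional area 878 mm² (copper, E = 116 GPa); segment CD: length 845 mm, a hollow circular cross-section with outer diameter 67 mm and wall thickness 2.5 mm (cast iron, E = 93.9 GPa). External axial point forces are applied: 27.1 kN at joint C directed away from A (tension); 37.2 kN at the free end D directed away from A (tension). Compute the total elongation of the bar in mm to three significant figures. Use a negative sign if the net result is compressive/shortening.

Internal axial forces (sectioning from the free end, tension +): N_CD = 37.2 kN, N_BC = 64.3 kN, N_AB = 64.3 kN.
A_AB = 2067 mm².
A_CD = 506.6 mm².
δ_AB = 64300·607/(2067·72500) = 0.2604 mm
δ_BC = 64300·264/(878·116000) = 0.1667 mm
δ_CD = 37200·845/(506.6·93900) = 0.6608 mm
δ = Σδ_i = 1.088 mm.

1.09 mm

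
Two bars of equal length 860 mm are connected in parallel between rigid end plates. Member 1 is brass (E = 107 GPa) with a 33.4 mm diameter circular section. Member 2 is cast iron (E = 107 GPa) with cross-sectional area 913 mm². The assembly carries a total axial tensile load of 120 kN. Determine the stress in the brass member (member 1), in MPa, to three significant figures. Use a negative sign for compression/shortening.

A_1 = 876.2 mm².
Equal strain + equilibrium ⇒ each member carries load in proportion to AE: A₁E₁ = 93750000 N, A₂E₂ = 97690000 N, ΣAE = 191400000 N.
σ₁ = P·E₁/ΣAE = 120000·107000/191400000 = 67.07 MPa.

67.1 MPa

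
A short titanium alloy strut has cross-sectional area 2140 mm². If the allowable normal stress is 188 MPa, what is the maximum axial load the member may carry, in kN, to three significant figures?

P_max = σ_allow · A = 188 · 2140 = 402300 N = 402.3 kN.

402 kN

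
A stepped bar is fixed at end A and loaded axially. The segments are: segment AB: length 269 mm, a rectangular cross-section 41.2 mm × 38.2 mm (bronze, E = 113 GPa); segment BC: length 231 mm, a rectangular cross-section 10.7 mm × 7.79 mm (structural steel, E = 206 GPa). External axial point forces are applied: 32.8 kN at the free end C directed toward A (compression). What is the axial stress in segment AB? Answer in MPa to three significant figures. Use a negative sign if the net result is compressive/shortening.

-20.8 MPa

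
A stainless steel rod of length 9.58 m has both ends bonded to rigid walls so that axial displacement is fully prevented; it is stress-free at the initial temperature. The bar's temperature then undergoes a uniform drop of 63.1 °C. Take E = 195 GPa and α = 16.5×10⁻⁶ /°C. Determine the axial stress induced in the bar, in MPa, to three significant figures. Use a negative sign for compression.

203 MPa

Free thermal expansion αLΔT = 16.5e-6 · 9580 · -63.1 = -9.974 mm.
The walls impose strain ε = −(-9.974)/9580 = 1.0411e-03; σ = Eε = 195000 · 1.0411e-03 = 203 MPa.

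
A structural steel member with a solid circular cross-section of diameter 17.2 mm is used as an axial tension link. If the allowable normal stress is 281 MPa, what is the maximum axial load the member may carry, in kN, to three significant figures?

A = 232.4 mm².
P_max = σ_allow · A = 281 · 232.4 = 65290 N = 65.29 kN.

65.3 kN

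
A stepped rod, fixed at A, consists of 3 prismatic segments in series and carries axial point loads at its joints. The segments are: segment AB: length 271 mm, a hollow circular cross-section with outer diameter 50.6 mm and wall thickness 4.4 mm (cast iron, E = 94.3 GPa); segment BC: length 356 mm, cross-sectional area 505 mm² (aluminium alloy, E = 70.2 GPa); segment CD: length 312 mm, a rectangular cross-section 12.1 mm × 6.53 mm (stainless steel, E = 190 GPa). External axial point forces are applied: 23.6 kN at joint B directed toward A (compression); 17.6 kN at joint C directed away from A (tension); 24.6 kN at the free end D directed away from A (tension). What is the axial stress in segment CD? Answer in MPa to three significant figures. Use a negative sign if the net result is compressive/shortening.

Internal axial forces (sectioning from the free end, tension +): N_CD = 24.6 kN, N_BC = 42.2 kN, N_AB = 18.6 kN.
A_CD = 79.01 mm².
σ_CD = N_CD/A_CD = 24600/79.01 = 311.3 MPa.

311 MPa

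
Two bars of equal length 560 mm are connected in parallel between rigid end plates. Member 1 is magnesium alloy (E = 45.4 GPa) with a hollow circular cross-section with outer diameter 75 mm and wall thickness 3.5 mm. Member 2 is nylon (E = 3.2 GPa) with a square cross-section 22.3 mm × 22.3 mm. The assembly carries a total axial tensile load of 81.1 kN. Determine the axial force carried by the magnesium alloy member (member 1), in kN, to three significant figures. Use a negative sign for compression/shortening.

A_1 = 786.2 mm².
A_2 = 497.3 mm².
Equal strain + equilibrium ⇒ each member carries load in proportion to AE: A₁E₁ = 35690000 N, A₂E₂ = 1591000 N, ΣAE = 37280000 N.
F₁ = P·A₁E₁/ΣAE = 81100·35690000/37280000 = 77640 N.

77.6 kN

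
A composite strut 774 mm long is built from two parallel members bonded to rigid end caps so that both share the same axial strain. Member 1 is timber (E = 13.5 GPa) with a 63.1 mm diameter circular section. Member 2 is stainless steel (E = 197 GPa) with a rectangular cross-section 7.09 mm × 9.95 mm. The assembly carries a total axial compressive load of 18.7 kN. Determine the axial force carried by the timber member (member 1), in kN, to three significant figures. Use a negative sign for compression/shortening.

-14.1 kN

A_1 = 3127 mm².
A_2 = 70.55 mm².
Equal strain + equilibrium ⇒ each member carries load in proportion to AE: A₁E₁ = 42220000 N, A₂E₂ = 13900000 N, ΣAE = 56110000 N.
F₁ = P·A₁E₁/ΣAE = -18700·42220000/56110000 = -14070 N.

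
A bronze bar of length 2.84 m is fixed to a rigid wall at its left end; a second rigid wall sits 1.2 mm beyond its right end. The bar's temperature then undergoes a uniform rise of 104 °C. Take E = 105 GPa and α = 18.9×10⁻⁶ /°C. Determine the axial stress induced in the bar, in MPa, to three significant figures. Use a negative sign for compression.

-162 MPa

Free thermal expansion αLΔT = 18.9e-6 · 2840 · 104 = 5.582 mm.
The walls engage after the gap closes; constrained expansion = 5.582 − 1.2 = 4.382 mm.
The walls impose strain ε = −(4.382)/2840 = -1.5431e-03; σ = Eε = 105000 · -1.5431e-03 = -162 MPa.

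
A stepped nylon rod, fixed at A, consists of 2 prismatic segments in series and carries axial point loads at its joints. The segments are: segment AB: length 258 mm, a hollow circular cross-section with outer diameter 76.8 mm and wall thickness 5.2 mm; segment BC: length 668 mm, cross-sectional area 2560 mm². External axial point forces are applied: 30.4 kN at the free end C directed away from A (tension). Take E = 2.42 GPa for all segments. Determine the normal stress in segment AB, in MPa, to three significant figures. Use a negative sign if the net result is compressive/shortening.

26.0 MPa

Internal axial forces (sectioning from the free end, tension +): N_BC = 30.4 kN, N_AB = 30.4 kN.
A_AB = 1170 mm².
σ_AB = N_AB/A_AB = 30400/1170 = 25.99 MPa.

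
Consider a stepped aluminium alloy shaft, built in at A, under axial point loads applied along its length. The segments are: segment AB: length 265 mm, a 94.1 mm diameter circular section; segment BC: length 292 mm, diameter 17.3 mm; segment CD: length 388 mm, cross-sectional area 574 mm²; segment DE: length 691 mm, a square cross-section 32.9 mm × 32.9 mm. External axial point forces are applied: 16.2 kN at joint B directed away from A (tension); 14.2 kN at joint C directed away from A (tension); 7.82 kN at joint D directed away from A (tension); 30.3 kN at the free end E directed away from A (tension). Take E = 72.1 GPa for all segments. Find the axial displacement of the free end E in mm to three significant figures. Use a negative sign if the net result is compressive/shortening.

Internal axial forces (sectioning from the free end, tension +): N_DE = 30.3 kN, N_CD = 38.12 kN, N_BC = 52.32 kN, N_AB = 68.52 kN.
A_AB = 6955 mm².
A_BC = 235.1 mm².
A_DE = 1082 mm².
δ_AB = 68520·265/(6955·72100) = 0.03621 mm
δ_BC = 52320·292/(235.1·72100) = 0.9014 mm
δ_CD = 38120·388/(574·72100) = 0.3574 mm
δ_DE = 30300·691/(1082·72100) = 0.2683 mm
δ = Σδ_i = 1.563 mm.

1.56 mm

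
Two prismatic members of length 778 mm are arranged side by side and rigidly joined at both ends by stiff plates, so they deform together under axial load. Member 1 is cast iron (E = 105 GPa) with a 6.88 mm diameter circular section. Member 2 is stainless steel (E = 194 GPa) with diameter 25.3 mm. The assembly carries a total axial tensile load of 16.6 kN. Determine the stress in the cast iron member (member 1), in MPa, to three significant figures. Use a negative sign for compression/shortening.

A_1 = 37.18 mm².
A_2 = 502.7 mm².
Equal strain + equilibrium ⇒ each member carries load in proportion to AE: A₁E₁ = 3904000 N, A₂E₂ = 97530000 N, ΣAE = 101400000 N.
σ₁ = P·E₁/ΣAE = 16600·105000/101400000 = 17.18 MPa.

17.2 MPa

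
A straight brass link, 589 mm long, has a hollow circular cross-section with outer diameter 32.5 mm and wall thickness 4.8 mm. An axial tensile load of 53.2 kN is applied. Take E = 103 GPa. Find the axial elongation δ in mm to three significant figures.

0.728 mm

A = 417.7 mm².
δ_mech = NL/(AE) = 53200·589/(417.7·103000) = 0.7283 mm.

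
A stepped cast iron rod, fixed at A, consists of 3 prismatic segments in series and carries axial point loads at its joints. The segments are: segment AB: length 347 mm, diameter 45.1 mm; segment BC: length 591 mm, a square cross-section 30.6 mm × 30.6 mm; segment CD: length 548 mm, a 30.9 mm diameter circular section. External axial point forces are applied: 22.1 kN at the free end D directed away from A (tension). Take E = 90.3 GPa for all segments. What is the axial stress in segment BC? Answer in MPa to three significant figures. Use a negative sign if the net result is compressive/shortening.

23.6 MPa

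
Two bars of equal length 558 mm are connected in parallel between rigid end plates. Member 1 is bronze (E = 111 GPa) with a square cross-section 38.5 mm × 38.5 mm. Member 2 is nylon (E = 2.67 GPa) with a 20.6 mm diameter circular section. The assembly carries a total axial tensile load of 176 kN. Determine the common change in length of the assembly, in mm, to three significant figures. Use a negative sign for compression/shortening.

A_1 = 1482 mm².
A_2 = 333.3 mm².
Equal strain + equilibrium ⇒ each member carries load in proportion to AE: A₁E₁ = 164500000 N, A₂E₂ = 889900 N, ΣAE = 165400000 N.
δ = PL/ΣAE = 176000·558/165400000 = 0.5937 mm.

0.594 mm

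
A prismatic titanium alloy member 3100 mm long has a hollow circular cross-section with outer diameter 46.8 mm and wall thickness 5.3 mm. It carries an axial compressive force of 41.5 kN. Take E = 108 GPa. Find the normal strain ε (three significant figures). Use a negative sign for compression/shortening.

-5.56e-04

A = 691 mm².
σ = N/A = -60.06 MPa; ε = σ/E = -60.06/108000 = -5.561e-04.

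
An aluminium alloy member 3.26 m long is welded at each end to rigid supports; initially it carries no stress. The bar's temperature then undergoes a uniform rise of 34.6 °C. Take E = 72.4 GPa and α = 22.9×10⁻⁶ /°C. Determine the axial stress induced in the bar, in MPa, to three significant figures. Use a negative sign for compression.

-57.4 MPa

Free thermal expansion αLΔT = 22.9e-6 · 3260 · 34.6 = 2.583 mm.
The walls impose strain ε = −(2.583)/3260 = -7.9234e-04; σ = Eε = 72400 · -7.9234e-04 = -57.37 MPa.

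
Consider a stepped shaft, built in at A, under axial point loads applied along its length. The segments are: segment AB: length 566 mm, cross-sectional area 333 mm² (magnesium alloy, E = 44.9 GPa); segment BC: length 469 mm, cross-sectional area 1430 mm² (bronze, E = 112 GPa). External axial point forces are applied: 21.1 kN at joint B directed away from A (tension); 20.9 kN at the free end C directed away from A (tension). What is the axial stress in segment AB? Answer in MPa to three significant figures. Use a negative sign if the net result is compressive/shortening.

126 MPa

Internal axial forces (sectioning from the free end, tension +): N_BC = 20.9 kN, N_AB = 42 kN.
σ_AB = N_AB/A_AB = 42000/333 = 126.1 MPa.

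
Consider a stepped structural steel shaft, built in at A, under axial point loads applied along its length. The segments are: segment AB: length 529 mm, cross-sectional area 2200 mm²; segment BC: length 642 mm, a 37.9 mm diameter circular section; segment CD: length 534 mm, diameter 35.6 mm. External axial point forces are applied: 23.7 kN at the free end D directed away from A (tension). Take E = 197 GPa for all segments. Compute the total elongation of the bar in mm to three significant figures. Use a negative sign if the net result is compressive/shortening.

0.162 mm

Internal axial forces (sectioning from the free end, tension +): N_CD = 23.7 kN, N_BC = 23.7 kN, N_AB = 23.7 kN.
A_BC = 1128 mm².
A_CD = 995.4 mm².
δ_AB = 23700·529/(2200·197000) = 0.02893 mm
δ_BC = 23700·642/(1128·197000) = 0.06846 mm
δ_CD = 23700·534/(995.4·197000) = 0.06454 mm
δ = Σδ_i = 0.1619 mm.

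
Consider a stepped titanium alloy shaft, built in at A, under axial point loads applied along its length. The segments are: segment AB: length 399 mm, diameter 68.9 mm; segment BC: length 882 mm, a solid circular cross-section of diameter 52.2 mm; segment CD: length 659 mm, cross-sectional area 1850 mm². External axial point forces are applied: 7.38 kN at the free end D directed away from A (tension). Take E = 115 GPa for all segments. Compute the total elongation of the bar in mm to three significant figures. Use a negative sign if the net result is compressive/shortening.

Internal axial forces (sectioning from the free end, tension +): N_CD = 7.38 kN, N_BC = 7.38 kN, N_AB = 7.38 kN.
A_AB = 3728 mm².
A_BC = 2140 mm².
δ_AB = 7380·399/(3728·115000) = 0.006868 mm
δ_BC = 7380·882/(2140·115000) = 0.02645 mm
δ_CD = 7380·659/(1850·115000) = 0.02286 mm
δ = Σδ_i = 0.05618 mm.

0.0562 mm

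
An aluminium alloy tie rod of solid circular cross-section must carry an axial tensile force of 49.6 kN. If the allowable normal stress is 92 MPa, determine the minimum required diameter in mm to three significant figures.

26.2 mm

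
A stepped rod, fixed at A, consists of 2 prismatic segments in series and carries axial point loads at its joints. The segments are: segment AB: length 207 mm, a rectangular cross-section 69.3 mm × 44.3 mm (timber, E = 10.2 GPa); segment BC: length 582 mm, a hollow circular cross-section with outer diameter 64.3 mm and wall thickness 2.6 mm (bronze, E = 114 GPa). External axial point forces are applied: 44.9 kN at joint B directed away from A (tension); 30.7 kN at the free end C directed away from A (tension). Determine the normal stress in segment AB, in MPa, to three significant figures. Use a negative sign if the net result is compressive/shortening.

24.6 MPa

Internal axial forces (sectioning from the free end, tension +): N_BC = 30.7 kN, N_AB = 75.6 kN.
A_AB = 3070 mm².
σ_AB = N_AB/A_AB = 75600/3070 = 24.63 MPa.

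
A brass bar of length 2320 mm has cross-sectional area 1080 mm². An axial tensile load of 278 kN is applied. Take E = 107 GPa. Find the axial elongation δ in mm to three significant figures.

5.58 mm

δ_mech = NL/(AE) = 278000·2320/(1080·107000) = 5.581 mm.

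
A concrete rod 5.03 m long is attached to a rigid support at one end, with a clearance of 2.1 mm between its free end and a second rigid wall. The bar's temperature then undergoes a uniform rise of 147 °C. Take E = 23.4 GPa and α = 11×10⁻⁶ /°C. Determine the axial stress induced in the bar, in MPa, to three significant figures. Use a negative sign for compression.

Free thermal expansion αLΔT = 11e-6 · 5030 · 147 = 8.134 mm.
The walls engage after the gap closes; constrained expansion = 8.134 − 2.1 = 6.034 mm.
The walls impose strain ε = −(6.034)/5030 = -1.1995e-03; σ = Eε = 23400 · -1.1995e-03 = -28.07 MPa.

-28.1 MPa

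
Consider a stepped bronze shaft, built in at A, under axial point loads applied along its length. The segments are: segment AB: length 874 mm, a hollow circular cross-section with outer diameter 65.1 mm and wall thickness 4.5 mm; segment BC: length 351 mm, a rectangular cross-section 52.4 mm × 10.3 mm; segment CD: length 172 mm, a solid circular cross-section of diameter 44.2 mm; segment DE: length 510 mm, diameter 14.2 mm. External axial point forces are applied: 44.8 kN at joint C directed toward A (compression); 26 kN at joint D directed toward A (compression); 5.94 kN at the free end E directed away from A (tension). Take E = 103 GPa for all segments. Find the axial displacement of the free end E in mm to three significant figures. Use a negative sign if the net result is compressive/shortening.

-0.888 mm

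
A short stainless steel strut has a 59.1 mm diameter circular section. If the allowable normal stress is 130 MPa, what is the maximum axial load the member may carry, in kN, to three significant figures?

357 kN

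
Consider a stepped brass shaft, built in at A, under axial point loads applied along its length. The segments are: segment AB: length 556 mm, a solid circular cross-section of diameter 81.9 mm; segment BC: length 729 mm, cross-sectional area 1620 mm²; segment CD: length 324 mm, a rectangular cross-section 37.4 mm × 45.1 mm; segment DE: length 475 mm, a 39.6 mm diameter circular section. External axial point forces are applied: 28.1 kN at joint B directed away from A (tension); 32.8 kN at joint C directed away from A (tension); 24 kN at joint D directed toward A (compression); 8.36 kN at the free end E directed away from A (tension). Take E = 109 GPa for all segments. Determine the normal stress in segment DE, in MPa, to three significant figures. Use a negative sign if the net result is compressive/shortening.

6.79 MPa

Internal axial forces (sectioning from the free end, tension +): N_DE = 8.36 kN, N_CD = -15.64 kN, N_BC = 17.16 kN, N_AB = 45.26 kN.
A_DE = 1232 mm².
σ_DE = N_DE/A_DE = 8360/1232 = 6.788 MPa.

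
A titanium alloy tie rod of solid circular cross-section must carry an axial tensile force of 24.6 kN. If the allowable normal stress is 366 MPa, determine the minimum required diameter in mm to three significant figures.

9.25 mm

Required area A ≥ P/σ_allow = 24600/366 = 67.21 mm².
For a solid circular section, d ≥ √(4A/π) = 9.251 mm.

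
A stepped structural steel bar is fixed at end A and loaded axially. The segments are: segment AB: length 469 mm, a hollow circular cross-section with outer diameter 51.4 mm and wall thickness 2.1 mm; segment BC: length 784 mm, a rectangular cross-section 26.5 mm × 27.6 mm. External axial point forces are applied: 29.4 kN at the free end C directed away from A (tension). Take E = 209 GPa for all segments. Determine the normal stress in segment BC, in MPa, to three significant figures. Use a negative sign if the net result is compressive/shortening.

40.2 MPa

Internal axial forces (sectioning from the free end, tension +): N_BC = 29.4 kN, N_AB = 29.4 kN.
A_BC = 731.4 mm².
σ_BC = N_BC/A_BC = 29400/731.4 = 40.2 MPa.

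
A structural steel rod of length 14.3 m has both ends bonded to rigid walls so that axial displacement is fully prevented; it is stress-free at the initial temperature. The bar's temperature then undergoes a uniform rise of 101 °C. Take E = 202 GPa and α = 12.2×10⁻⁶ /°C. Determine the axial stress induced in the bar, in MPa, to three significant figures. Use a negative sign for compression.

-249 MPa

Free thermal expansion αLΔT = 12.2e-6 · 14300 · 101 = 17.62 mm.
The walls impose strain ε = −(17.62)/14300 = -1.2322e-03; σ = Eε = 202000 · -1.2322e-03 = -248.9 MPa.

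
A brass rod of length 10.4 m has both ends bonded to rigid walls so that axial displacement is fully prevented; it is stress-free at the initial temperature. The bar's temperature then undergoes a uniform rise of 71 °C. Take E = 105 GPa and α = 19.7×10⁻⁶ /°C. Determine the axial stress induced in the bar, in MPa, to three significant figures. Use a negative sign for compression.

Free thermal expansion αLΔT = 19.7e-6 · 10400 · 71 = 14.55 mm.
The walls impose strain ε = −(14.55)/10400 = -1.3987e-03; σ = Eε = 105000 · -1.3987e-03 = -146.9 MPa.

-147 MPa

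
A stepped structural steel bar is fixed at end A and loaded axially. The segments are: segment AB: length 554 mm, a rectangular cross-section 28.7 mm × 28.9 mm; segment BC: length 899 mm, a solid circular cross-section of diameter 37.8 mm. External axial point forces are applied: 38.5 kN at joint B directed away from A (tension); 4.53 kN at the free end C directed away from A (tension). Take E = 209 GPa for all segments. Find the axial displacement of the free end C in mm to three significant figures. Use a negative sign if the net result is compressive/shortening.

0.155 mm

Internal axial forces (sectioning from the free end, tension +): N_BC = 4.53 kN, N_AB = 43.03 kN.
A_AB = 829.4 mm².
A_BC = 1122 mm².
δ_AB = 43030·554/(829.4·209000) = 0.1375 mm
δ_BC = 4530·899/(1122·209000) = 0.01736 mm
δ = Σδ_i = 0.1549 mm.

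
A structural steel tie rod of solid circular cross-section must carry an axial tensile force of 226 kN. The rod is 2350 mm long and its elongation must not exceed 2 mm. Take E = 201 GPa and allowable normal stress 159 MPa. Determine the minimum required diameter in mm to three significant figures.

42.5 mm

Required area A ≥ P/σ_allow = 226000/159 = 1421 mm².
For a solid circular section, d ≥ √(4A/π) = 42.54 mm.
Elongation limit: A ≥ PL/(Eδ_allow) = 226000·2350/(201000·2) = 1321 mm² ⇒ d ≥ 41.01 mm.
The stress limit governs.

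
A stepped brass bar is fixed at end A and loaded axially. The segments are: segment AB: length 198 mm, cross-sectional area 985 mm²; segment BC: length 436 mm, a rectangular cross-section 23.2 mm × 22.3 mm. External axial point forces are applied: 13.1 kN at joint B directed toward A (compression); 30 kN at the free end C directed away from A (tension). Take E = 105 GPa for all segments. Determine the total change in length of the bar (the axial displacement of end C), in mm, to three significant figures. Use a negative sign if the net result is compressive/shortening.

Internal axial forces (sectioning from the free end, tension +): N_BC = 30 kN, N_AB = 16.9 kN.
A_BC = 517.4 mm².
δ_AB = 16900·198/(985·105000) = 0.03235 mm
δ_BC = 30000·436/(517.4·105000) = 0.2408 mm
δ = Σδ_i = 0.2731 mm.

0.273 mm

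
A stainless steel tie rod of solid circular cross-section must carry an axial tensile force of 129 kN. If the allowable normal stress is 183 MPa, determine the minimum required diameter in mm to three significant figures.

30.0 mm

Required area A ≥ P/σ_allow = 129000/183 = 704.9 mm².
For a solid circular section, d ≥ √(4A/π) = 29.96 mm.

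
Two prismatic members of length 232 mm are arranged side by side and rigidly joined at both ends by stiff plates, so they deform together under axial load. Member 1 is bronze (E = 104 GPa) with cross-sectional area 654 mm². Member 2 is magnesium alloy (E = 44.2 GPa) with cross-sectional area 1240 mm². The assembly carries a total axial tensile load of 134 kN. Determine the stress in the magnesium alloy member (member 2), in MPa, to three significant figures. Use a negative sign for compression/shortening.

Equal strain + equilibrium ⇒ each member carries load in proportion to AE: A₁E₁ = 68020000 N, A₂E₂ = 54810000 N, ΣAE = 122800000 N.
σ₂ = P·E₂/ΣAE = 134000·44200/122800000 = 48.22 MPa.

48.2 MPa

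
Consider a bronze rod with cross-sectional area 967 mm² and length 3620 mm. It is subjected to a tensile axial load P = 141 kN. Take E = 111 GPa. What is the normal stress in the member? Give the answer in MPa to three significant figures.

146 MPa

σ = N/A = 141000/967 = 145.8 MPa.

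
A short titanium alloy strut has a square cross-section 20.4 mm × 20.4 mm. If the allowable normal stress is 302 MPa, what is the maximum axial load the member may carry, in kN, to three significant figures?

126 kN

A = 416.2 mm².
P_max = σ_allow · A = 302 · 416.2 = 125700 N = 125.7 kN.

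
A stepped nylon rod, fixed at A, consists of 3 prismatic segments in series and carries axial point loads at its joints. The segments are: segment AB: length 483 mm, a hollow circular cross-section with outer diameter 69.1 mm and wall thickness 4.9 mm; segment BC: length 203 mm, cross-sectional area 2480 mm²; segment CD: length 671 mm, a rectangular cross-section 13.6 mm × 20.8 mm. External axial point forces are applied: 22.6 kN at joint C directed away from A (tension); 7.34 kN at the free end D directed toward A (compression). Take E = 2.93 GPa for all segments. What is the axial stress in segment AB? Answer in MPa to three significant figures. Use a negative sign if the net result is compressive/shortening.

15.4 MPa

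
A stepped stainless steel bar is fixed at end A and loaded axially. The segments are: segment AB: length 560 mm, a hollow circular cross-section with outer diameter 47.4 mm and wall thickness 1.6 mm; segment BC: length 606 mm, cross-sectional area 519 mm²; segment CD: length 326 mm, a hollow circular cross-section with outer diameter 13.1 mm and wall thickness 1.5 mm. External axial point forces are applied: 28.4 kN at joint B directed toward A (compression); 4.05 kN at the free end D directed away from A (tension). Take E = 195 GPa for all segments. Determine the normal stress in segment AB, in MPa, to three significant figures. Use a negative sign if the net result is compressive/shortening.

Internal axial forces (sectioning from the free end, tension +): N_CD = 4.05 kN, N_BC = 4.05 kN, N_AB = -24.35 kN.
A_AB = 230.2 mm².
σ_AB = N_AB/A_AB = -24350/230.2 = -105.8 MPa.

-106 MPa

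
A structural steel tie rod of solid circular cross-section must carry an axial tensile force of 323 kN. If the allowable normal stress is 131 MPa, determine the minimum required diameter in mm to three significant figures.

56.0 mm

Required area A ≥ P/σ_allow = 323000/131 = 2466 mm².
For a solid circular section, d ≥ √(4A/π) = 56.03 mm.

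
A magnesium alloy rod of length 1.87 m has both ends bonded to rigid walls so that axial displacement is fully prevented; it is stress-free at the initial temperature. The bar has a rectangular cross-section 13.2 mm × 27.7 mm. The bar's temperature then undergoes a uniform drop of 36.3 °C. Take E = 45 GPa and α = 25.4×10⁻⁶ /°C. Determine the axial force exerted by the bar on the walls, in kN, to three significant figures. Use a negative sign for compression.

15.2 kN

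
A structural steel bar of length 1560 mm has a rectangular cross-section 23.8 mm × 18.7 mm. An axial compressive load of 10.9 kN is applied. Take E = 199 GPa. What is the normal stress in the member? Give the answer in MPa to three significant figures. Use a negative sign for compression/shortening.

-24.5 MPa

A = 445.1 mm².
σ = N/A = -10900/445.1 = -24.49 MPa.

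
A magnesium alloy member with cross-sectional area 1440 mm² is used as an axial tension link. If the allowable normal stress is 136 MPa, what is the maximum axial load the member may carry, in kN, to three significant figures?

196 kN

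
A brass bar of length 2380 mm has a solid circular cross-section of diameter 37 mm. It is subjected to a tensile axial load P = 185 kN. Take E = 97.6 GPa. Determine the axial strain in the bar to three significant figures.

A = 1075 mm².
σ = N/A = 172.1 MPa; ε = σ/E = 172.1/97600 = 1.763e-03.

0.00176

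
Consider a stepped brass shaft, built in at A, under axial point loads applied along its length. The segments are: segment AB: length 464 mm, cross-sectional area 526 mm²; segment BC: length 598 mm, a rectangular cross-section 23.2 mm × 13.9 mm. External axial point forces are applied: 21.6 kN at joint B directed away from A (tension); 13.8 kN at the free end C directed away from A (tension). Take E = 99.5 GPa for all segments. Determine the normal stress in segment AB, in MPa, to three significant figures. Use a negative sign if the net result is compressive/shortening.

Internal axial forces (sectioning from the free end, tension +): N_BC = 13.8 kN, N_AB = 35.4 kN.
σ_AB = N_AB/A_AB = 35400/526 = 67.3 MPa.

67.3 MPa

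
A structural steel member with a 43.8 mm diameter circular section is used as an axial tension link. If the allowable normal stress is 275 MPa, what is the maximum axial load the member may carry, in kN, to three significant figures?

A = 1507 mm².
P_max = σ_allow · A = 275 · 1507 = 414400 N = 414.4 kN.

414 kN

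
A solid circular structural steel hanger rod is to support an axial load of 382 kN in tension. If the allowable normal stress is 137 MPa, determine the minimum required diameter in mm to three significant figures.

Required area A ≥ P/σ_allow = 382000/137 = 2788 mm².
For a solid circular section, d ≥ √(4A/π) = 59.58 mm.

59.6 mm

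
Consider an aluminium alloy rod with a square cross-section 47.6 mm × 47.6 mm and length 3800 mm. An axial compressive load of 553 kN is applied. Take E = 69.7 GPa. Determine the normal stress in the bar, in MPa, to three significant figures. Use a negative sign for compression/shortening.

A = 2266 mm².
σ = N/A = -553000/2266 = -244.1 MPa.

-244 MPa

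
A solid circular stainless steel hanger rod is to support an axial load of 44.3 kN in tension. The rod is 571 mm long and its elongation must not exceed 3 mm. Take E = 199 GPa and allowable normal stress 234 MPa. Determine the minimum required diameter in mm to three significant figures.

15.5 mm

Required area A ≥ P/σ_allow = 44300/234 = 189.3 mm².
For a solid circular section, d ≥ √(4A/π) = 15.53 mm.
Elongation limit: A ≥ PL/(Eδ_allow) = 44300·571/(199000·3) = 42.37 mm² ⇒ d ≥ 7.345 mm.
The stress limit governs.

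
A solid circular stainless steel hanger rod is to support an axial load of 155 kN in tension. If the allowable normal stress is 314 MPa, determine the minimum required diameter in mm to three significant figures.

Required area A ≥ P/σ_allow = 155000/314 = 493.6 mm².
For a solid circular section, d ≥ √(4A/π) = 25.07 mm.

25.1 mm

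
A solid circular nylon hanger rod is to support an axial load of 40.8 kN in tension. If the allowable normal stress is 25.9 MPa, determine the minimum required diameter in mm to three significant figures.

Required area A ≥ P/σ_allow = 40800/25.9 = 1575 mm².
For a solid circular section, d ≥ √(4A/π) = 44.79 mm.

44.8 mm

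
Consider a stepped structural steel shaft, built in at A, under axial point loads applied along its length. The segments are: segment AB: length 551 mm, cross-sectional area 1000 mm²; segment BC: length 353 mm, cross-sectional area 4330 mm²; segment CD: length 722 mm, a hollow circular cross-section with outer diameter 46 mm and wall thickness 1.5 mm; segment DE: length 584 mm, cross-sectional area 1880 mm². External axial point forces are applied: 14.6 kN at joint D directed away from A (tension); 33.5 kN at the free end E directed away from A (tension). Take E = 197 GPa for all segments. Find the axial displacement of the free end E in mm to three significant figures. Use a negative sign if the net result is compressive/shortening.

Internal axial forces (sectioning from the free end, tension +): N_DE = 33.5 kN, N_CD = 48.1 kN, N_BC = 48.1 kN, N_AB = 48.1 kN.
A_CD = 209.7 mm².
δ_AB = 48100·551/(1000·197000) = 0.1345 mm
δ_BC = 48100·353/(4330·197000) = 0.01991 mm
δ_CD = 48100·722/(209.7·197000) = 0.8406 mm
δ_DE = 33500·584/(1880·197000) = 0.05282 mm
δ = Σδ_i = 1.048 mm.

1.05 mm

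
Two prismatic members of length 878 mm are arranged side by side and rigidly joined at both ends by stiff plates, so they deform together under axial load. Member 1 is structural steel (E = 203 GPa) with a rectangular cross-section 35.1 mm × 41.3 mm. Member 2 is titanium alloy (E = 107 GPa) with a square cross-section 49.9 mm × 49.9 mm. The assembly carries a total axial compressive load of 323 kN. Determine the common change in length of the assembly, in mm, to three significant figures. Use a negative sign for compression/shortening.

A_1 = 1450 mm².
A_2 = 2490 mm².
Equal strain + equilibrium ⇒ each member carries load in proportion to AE: A₁E₁ = 294300000 N, A₂E₂ = 266400000 N, ΣAE = 560700000 N.
δ = PL/ΣAE = -323000·878/560700000 = -0.5058 mm.

-0.506 mm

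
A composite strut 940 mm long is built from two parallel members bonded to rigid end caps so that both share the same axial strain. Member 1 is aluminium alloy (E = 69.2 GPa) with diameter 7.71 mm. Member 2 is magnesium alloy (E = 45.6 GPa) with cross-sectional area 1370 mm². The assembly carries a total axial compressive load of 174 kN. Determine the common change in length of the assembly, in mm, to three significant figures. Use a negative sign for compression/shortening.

-2.49 mm

A_1 = 46.69 mm².
Equal strain + equilibrium ⇒ each member carries load in proportion to AE: A₁E₁ = 3231000 N, A₂E₂ = 62470000 N, ΣAE = 65700000 N.
δ = PL/ΣAE = -174000·940/65700000 = -2.489 mm.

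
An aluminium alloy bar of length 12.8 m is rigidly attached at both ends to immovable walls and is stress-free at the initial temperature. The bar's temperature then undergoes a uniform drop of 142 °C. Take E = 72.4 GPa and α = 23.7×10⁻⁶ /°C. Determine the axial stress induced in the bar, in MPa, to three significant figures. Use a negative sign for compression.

244 MPa

Free thermal expansion αLΔT = 23.7e-6 · 12800 · -142 = -43.08 mm.
The walls impose strain ε = −(-43.08)/12800 = 3.3654e-03; σ = Eε = 72400 · 3.3654e-03 = 243.7 MPa.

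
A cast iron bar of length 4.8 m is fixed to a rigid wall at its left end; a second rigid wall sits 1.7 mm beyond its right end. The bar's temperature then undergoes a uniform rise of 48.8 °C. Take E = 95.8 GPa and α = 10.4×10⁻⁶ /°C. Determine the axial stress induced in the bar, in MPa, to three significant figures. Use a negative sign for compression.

Free thermal expansion αLΔT = 10.4e-6 · 4800 · 48.8 = 2.436 mm.
The walls engage after the gap closes; constrained expansion = 2.436 − 1.7 = 0.7361 mm.
The walls impose strain ε = −(0.7361)/4800 = -1.5335e-04; σ = Eε = 95800 · -1.5335e-04 = -14.69 MPa.

-14.7 MPa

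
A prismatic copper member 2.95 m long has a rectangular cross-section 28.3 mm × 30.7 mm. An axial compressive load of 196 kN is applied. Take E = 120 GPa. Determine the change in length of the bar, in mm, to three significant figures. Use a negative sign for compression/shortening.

A = 868.8 mm².
δ_mech = NL/(AE) = -196000·2950/(868.8·120000) = -5.546 mm.

-5.55 mm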